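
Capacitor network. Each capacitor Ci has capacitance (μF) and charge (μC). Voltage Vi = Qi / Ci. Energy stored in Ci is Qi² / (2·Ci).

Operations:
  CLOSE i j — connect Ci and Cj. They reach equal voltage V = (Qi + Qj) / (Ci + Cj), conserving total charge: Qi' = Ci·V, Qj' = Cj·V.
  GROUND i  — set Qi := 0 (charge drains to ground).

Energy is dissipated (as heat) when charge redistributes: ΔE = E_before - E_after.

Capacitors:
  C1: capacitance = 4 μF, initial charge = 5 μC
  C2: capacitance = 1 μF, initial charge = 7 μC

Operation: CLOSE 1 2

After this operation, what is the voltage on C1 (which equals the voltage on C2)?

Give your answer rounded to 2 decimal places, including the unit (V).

Initial: C1(4μF, Q=5μC, V=1.25V), C2(1μF, Q=7μC, V=7.00V)
Op 1: CLOSE 1-2: Q_total=12.00, C_total=5.00, V=2.40; Q1=9.60, Q2=2.40; dissipated=13.225

Answer: 2.40 V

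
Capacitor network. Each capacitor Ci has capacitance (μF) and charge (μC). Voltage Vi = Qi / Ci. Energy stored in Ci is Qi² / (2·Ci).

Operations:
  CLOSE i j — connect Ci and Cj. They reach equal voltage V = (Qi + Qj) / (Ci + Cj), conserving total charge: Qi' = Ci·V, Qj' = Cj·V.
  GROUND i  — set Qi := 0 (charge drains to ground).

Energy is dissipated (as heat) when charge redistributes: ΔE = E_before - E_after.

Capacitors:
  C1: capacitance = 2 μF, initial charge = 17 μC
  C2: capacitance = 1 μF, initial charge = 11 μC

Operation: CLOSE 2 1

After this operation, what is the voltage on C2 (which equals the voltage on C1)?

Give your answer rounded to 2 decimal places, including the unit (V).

Answer: 9.33 V

Derivation:
Initial: C1(2μF, Q=17μC, V=8.50V), C2(1μF, Q=11μC, V=11.00V)
Op 1: CLOSE 2-1: Q_total=28.00, C_total=3.00, V=9.33; Q2=9.33, Q1=18.67; dissipated=2.083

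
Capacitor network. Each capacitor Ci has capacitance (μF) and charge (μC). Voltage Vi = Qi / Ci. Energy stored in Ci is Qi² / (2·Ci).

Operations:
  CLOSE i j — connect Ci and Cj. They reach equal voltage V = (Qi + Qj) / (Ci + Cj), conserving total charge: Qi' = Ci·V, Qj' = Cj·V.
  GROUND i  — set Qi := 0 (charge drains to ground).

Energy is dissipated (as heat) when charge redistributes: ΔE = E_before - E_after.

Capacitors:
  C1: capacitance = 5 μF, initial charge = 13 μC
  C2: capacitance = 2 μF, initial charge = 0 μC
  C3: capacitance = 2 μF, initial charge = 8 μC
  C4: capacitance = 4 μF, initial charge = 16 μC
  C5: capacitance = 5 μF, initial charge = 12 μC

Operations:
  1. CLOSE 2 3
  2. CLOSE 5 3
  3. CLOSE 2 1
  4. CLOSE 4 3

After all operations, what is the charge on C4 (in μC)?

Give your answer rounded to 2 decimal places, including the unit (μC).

Answer: 13.71 μC

Derivation:
Initial: C1(5μF, Q=13μC, V=2.60V), C2(2μF, Q=0μC, V=0.00V), C3(2μF, Q=8μC, V=4.00V), C4(4μF, Q=16μC, V=4.00V), C5(5μF, Q=12μC, V=2.40V)
Op 1: CLOSE 2-3: Q_total=8.00, C_total=4.00, V=2.00; Q2=4.00, Q3=4.00; dissipated=8.000
Op 2: CLOSE 5-3: Q_total=16.00, C_total=7.00, V=2.29; Q5=11.43, Q3=4.57; dissipated=0.114
Op 3: CLOSE 2-1: Q_total=17.00, C_total=7.00, V=2.43; Q2=4.86, Q1=12.14; dissipated=0.257
Op 4: CLOSE 4-3: Q_total=20.57, C_total=6.00, V=3.43; Q4=13.71, Q3=6.86; dissipated=1.959
Final charges: Q1=12.14, Q2=4.86, Q3=6.86, Q4=13.71, Q5=11.43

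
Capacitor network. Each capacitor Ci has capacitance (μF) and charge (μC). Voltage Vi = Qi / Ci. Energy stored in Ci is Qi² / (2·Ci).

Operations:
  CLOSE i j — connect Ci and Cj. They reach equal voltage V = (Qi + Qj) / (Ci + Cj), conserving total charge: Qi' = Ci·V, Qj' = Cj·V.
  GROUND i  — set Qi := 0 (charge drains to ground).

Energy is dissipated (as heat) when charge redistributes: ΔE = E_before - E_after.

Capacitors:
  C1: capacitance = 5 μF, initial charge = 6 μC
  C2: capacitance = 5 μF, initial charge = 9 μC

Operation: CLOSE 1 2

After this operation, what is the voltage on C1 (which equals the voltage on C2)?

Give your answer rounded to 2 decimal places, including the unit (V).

Answer: 1.50 V

Derivation:
Initial: C1(5μF, Q=6μC, V=1.20V), C2(5μF, Q=9μC, V=1.80V)
Op 1: CLOSE 1-2: Q_total=15.00, C_total=10.00, V=1.50; Q1=7.50, Q2=7.50; dissipated=0.450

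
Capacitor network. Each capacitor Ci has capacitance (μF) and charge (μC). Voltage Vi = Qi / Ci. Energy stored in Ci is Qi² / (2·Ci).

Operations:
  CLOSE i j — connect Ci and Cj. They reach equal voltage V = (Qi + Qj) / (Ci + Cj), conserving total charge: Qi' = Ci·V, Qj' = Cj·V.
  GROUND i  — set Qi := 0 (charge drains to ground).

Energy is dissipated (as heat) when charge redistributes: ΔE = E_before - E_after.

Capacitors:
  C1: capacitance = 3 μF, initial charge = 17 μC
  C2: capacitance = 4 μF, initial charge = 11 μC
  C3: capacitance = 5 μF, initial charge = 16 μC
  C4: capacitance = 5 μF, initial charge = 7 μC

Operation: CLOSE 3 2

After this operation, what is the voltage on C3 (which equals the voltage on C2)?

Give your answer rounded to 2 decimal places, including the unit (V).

Initial: C1(3μF, Q=17μC, V=5.67V), C2(4μF, Q=11μC, V=2.75V), C3(5μF, Q=16μC, V=3.20V), C4(5μF, Q=7μC, V=1.40V)
Op 1: CLOSE 3-2: Q_total=27.00, C_total=9.00, V=3.00; Q3=15.00, Q2=12.00; dissipated=0.225

Answer: 3.00 V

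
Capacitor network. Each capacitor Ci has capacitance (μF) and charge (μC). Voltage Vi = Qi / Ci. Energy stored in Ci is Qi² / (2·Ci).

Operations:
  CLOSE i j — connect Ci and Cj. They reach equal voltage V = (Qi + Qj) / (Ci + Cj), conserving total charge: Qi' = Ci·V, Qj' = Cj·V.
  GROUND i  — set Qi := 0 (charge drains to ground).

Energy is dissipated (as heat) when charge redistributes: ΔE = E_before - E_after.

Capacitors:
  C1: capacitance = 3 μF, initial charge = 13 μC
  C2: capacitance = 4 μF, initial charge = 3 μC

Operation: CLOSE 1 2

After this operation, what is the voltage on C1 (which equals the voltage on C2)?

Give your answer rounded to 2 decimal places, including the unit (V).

Initial: C1(3μF, Q=13μC, V=4.33V), C2(4μF, Q=3μC, V=0.75V)
Op 1: CLOSE 1-2: Q_total=16.00, C_total=7.00, V=2.29; Q1=6.86, Q2=9.14; dissipated=11.006

Answer: 2.29 V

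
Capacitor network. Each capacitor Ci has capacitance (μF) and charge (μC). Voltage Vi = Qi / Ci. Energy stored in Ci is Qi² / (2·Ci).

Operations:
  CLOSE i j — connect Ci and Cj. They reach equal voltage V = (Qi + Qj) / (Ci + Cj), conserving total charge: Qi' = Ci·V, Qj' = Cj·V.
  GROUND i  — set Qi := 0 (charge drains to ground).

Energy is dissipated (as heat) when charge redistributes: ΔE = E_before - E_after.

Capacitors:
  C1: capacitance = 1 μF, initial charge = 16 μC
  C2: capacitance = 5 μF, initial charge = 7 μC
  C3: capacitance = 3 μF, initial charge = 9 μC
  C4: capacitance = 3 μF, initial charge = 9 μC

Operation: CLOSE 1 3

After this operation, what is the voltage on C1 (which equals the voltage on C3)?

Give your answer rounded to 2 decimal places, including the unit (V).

Initial: C1(1μF, Q=16μC, V=16.00V), C2(5μF, Q=7μC, V=1.40V), C3(3μF, Q=9μC, V=3.00V), C4(3μF, Q=9μC, V=3.00V)
Op 1: CLOSE 1-3: Q_total=25.00, C_total=4.00, V=6.25; Q1=6.25, Q3=18.75; dissipated=63.375

Answer: 6.25 V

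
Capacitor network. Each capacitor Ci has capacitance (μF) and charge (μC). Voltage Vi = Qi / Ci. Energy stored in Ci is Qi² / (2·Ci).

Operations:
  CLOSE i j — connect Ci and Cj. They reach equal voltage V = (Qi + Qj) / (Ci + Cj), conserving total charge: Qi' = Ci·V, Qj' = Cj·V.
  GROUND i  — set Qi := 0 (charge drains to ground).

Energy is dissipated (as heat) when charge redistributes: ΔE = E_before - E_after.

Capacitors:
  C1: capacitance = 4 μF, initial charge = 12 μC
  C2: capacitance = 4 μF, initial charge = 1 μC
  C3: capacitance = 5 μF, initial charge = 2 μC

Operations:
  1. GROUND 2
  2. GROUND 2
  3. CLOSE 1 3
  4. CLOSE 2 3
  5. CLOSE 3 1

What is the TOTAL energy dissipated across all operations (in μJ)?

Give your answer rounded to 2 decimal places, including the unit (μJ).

Initial: C1(4μF, Q=12μC, V=3.00V), C2(4μF, Q=1μC, V=0.25V), C3(5μF, Q=2μC, V=0.40V)
Op 1: GROUND 2: Q2=0; energy lost=0.125
Op 2: GROUND 2: Q2=0; energy lost=0.000
Op 3: CLOSE 1-3: Q_total=14.00, C_total=9.00, V=1.56; Q1=6.22, Q3=7.78; dissipated=7.511
Op 4: CLOSE 2-3: Q_total=7.78, C_total=9.00, V=0.86; Q2=3.46, Q3=4.32; dissipated=2.689
Op 5: CLOSE 3-1: Q_total=10.54, C_total=9.00, V=1.17; Q3=5.86, Q1=4.69; dissipated=0.531
Total dissipated: 10.856 μJ

Answer: 10.86 μJ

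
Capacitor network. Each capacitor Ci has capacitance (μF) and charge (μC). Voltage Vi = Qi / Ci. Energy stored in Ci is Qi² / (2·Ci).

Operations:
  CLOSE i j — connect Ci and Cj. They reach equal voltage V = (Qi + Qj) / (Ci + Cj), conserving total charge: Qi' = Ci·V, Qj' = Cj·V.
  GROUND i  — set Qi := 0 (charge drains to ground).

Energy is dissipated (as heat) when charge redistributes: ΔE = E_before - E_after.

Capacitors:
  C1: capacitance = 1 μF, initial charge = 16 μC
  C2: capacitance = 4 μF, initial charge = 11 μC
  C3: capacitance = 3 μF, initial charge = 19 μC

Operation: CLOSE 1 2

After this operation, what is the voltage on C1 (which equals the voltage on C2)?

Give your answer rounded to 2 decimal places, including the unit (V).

Answer: 5.40 V

Derivation:
Initial: C1(1μF, Q=16μC, V=16.00V), C2(4μF, Q=11μC, V=2.75V), C3(3μF, Q=19μC, V=6.33V)
Op 1: CLOSE 1-2: Q_total=27.00, C_total=5.00, V=5.40; Q1=5.40, Q2=21.60; dissipated=70.225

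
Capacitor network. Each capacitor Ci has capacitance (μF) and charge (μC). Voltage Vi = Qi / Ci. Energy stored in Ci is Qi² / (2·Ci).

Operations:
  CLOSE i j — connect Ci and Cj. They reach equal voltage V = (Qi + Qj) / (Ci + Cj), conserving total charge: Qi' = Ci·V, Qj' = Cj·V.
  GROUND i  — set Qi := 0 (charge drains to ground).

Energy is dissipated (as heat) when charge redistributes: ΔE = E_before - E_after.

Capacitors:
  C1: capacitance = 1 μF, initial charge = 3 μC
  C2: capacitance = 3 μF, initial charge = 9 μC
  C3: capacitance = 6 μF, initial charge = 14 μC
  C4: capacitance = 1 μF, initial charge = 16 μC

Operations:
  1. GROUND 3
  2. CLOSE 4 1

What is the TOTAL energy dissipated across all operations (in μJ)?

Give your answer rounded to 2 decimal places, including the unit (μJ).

Initial: C1(1μF, Q=3μC, V=3.00V), C2(3μF, Q=9μC, V=3.00V), C3(6μF, Q=14μC, V=2.33V), C4(1μF, Q=16μC, V=16.00V)
Op 1: GROUND 3: Q3=0; energy lost=16.333
Op 2: CLOSE 4-1: Q_total=19.00, C_total=2.00, V=9.50; Q4=9.50, Q1=9.50; dissipated=42.250
Total dissipated: 58.583 μJ

Answer: 58.58 μJ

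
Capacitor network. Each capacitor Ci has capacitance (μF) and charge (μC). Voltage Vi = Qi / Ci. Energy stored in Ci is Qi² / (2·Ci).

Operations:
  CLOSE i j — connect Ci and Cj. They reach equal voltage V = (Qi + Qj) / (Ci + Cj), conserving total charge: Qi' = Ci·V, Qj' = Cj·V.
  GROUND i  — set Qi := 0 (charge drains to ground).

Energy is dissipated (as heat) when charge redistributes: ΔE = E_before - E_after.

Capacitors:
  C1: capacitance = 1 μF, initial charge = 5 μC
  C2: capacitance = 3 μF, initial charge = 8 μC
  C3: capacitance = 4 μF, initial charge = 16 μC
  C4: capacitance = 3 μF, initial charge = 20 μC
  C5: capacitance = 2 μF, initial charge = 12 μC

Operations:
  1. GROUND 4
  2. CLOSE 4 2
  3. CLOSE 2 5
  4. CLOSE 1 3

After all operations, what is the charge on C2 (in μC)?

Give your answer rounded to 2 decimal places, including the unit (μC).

Initial: C1(1μF, Q=5μC, V=5.00V), C2(3μF, Q=8μC, V=2.67V), C3(4μF, Q=16μC, V=4.00V), C4(3μF, Q=20μC, V=6.67V), C5(2μF, Q=12μC, V=6.00V)
Op 1: GROUND 4: Q4=0; energy lost=66.667
Op 2: CLOSE 4-2: Q_total=8.00, C_total=6.00, V=1.33; Q4=4.00, Q2=4.00; dissipated=5.333
Op 3: CLOSE 2-5: Q_total=16.00, C_total=5.00, V=3.20; Q2=9.60, Q5=6.40; dissipated=13.067
Op 4: CLOSE 1-3: Q_total=21.00, C_total=5.00, V=4.20; Q1=4.20, Q3=16.80; dissipated=0.400
Final charges: Q1=4.20, Q2=9.60, Q3=16.80, Q4=4.00, Q5=6.40

Answer: 9.60 μC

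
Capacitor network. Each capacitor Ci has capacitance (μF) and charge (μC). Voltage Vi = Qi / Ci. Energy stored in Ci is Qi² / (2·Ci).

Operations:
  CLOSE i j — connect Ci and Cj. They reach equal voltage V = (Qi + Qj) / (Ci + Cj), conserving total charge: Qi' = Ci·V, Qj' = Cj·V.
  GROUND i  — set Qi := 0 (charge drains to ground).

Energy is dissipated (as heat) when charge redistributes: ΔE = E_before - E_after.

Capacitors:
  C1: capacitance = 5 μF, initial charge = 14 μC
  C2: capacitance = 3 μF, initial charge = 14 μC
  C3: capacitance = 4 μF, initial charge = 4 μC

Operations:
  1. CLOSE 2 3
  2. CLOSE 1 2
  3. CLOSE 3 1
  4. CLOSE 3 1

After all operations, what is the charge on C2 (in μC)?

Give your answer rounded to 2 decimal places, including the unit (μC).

Answer: 8.14 μC

Derivation:
Initial: C1(5μF, Q=14μC, V=2.80V), C2(3μF, Q=14μC, V=4.67V), C3(4μF, Q=4μC, V=1.00V)
Op 1: CLOSE 2-3: Q_total=18.00, C_total=7.00, V=2.57; Q2=7.71, Q3=10.29; dissipated=11.524
Op 2: CLOSE 1-2: Q_total=21.71, C_total=8.00, V=2.71; Q1=13.57, Q2=8.14; dissipated=0.049
Op 3: CLOSE 3-1: Q_total=23.86, C_total=9.00, V=2.65; Q3=10.60, Q1=13.25; dissipated=0.023
Op 4: CLOSE 3-1: Q_total=23.86, C_total=9.00, V=2.65; Q3=10.60, Q1=13.25; dissipated=0.000
Final charges: Q1=13.25, Q2=8.14, Q3=10.60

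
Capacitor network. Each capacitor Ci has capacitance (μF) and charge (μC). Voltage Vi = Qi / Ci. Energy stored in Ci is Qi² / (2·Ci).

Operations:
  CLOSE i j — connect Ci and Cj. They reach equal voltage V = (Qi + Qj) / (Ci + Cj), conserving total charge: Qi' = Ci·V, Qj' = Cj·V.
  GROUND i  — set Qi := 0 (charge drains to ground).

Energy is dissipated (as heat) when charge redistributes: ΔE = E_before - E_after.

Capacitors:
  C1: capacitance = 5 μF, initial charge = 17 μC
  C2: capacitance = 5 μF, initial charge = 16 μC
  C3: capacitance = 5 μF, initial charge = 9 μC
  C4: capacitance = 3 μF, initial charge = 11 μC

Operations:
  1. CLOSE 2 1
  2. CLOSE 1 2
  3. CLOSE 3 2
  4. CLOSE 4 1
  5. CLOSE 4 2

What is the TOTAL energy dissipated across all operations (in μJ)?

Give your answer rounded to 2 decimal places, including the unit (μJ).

Answer: 3.73 μJ

Derivation:
Initial: C1(5μF, Q=17μC, V=3.40V), C2(5μF, Q=16μC, V=3.20V), C3(5μF, Q=9μC, V=1.80V), C4(3μF, Q=11μC, V=3.67V)
Op 1: CLOSE 2-1: Q_total=33.00, C_total=10.00, V=3.30; Q2=16.50, Q1=16.50; dissipated=0.050
Op 2: CLOSE 1-2: Q_total=33.00, C_total=10.00, V=3.30; Q1=16.50, Q2=16.50; dissipated=0.000
Op 3: CLOSE 3-2: Q_total=25.50, C_total=10.00, V=2.55; Q3=12.75, Q2=12.75; dissipated=2.812
Op 4: CLOSE 4-1: Q_total=27.50, C_total=8.00, V=3.44; Q4=10.31, Q1=17.19; dissipated=0.126
Op 5: CLOSE 4-2: Q_total=23.06, C_total=8.00, V=2.88; Q4=8.65, Q2=14.41; dissipated=0.738
Total dissipated: 3.727 μJ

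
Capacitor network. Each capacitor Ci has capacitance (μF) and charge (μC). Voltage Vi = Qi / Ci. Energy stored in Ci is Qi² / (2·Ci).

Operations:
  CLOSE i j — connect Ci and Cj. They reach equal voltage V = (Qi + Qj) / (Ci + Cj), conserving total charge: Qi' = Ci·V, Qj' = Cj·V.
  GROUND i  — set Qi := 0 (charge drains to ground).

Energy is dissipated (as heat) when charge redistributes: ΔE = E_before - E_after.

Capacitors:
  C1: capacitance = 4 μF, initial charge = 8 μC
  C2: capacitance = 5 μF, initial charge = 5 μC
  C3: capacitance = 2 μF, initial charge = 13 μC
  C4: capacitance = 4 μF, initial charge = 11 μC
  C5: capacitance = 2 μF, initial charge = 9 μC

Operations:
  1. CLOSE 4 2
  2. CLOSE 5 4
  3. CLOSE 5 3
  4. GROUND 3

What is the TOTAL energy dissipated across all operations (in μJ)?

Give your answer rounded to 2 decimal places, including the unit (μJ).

Initial: C1(4μF, Q=8μC, V=2.00V), C2(5μF, Q=5μC, V=1.00V), C3(2μF, Q=13μC, V=6.50V), C4(4μF, Q=11μC, V=2.75V), C5(2μF, Q=9μC, V=4.50V)
Op 1: CLOSE 4-2: Q_total=16.00, C_total=9.00, V=1.78; Q4=7.11, Q2=8.89; dissipated=3.403
Op 2: CLOSE 5-4: Q_total=16.11, C_total=6.00, V=2.69; Q5=5.37, Q4=10.74; dissipated=4.940
Op 3: CLOSE 5-3: Q_total=18.37, C_total=4.00, V=4.59; Q5=9.19, Q3=9.19; dissipated=7.276
Op 4: GROUND 3: Q3=0; energy lost=21.092
Total dissipated: 36.711 μJ

Answer: 36.71 μJ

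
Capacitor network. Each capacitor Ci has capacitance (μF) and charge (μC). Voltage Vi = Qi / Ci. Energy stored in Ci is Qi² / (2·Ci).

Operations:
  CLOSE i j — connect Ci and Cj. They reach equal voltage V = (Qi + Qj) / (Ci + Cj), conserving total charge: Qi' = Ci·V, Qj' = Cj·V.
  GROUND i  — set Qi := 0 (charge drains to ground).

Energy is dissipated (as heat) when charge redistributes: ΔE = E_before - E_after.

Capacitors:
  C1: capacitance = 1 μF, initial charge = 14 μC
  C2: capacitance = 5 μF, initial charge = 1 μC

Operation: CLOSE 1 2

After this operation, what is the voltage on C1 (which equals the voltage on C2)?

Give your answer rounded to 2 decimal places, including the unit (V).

Initial: C1(1μF, Q=14μC, V=14.00V), C2(5μF, Q=1μC, V=0.20V)
Op 1: CLOSE 1-2: Q_total=15.00, C_total=6.00, V=2.50; Q1=2.50, Q2=12.50; dissipated=79.350

Answer: 2.50 V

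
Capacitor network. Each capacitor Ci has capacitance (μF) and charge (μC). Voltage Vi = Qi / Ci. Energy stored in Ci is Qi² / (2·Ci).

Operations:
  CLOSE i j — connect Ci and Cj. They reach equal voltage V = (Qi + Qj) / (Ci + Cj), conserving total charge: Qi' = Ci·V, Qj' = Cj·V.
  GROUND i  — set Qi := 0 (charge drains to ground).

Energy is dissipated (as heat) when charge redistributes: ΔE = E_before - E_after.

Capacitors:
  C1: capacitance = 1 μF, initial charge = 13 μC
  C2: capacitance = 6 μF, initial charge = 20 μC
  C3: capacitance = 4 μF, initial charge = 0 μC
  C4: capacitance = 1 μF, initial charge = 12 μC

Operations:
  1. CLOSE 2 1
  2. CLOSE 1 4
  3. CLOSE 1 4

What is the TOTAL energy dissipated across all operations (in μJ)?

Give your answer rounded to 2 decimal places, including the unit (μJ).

Answer: 53.32 μJ

Derivation:
Initial: C1(1μF, Q=13μC, V=13.00V), C2(6μF, Q=20μC, V=3.33V), C3(4μF, Q=0μC, V=0.00V), C4(1μF, Q=12μC, V=12.00V)
Op 1: CLOSE 2-1: Q_total=33.00, C_total=7.00, V=4.71; Q2=28.29, Q1=4.71; dissipated=40.048
Op 2: CLOSE 1-4: Q_total=16.71, C_total=2.00, V=8.36; Q1=8.36, Q4=8.36; dissipated=13.270
Op 3: CLOSE 1-4: Q_total=16.71, C_total=2.00, V=8.36; Q1=8.36, Q4=8.36; dissipated=0.000
Total dissipated: 53.318 μJ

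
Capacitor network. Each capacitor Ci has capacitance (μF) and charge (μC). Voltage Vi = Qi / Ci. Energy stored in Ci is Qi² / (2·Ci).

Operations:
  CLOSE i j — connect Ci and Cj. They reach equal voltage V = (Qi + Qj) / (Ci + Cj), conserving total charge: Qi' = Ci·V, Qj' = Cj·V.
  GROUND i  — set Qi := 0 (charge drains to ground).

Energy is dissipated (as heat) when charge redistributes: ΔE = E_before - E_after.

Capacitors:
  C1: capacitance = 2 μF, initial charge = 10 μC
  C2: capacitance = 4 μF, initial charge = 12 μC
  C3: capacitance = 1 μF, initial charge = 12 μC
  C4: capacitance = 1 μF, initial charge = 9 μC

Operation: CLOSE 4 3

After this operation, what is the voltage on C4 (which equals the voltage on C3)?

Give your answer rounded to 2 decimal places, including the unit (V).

Initial: C1(2μF, Q=10μC, V=5.00V), C2(4μF, Q=12μC, V=3.00V), C3(1μF, Q=12μC, V=12.00V), C4(1μF, Q=9μC, V=9.00V)
Op 1: CLOSE 4-3: Q_total=21.00, C_total=2.00, V=10.50; Q4=10.50, Q3=10.50; dissipated=2.250

Answer: 10.50 V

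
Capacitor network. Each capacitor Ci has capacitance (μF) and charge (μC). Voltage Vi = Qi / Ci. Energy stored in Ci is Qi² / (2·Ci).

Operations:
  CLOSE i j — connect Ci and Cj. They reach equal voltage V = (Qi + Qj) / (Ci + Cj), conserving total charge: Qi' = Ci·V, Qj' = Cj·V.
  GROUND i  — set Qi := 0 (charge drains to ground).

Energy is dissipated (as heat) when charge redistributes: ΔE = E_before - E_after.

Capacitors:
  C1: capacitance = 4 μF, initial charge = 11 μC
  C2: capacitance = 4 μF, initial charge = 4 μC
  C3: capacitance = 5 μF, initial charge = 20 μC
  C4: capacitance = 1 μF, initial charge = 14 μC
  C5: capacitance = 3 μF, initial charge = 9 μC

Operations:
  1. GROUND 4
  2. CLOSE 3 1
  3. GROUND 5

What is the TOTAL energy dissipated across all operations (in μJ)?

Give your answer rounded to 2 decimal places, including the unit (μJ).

Initial: C1(4μF, Q=11μC, V=2.75V), C2(4μF, Q=4μC, V=1.00V), C3(5μF, Q=20μC, V=4.00V), C4(1μF, Q=14μC, V=14.00V), C5(3μF, Q=9μC, V=3.00V)
Op 1: GROUND 4: Q4=0; energy lost=98.000
Op 2: CLOSE 3-1: Q_total=31.00, C_total=9.00, V=3.44; Q3=17.22, Q1=13.78; dissipated=1.736
Op 3: GROUND 5: Q5=0; energy lost=13.500
Total dissipated: 113.236 μJ

Answer: 113.24 μJ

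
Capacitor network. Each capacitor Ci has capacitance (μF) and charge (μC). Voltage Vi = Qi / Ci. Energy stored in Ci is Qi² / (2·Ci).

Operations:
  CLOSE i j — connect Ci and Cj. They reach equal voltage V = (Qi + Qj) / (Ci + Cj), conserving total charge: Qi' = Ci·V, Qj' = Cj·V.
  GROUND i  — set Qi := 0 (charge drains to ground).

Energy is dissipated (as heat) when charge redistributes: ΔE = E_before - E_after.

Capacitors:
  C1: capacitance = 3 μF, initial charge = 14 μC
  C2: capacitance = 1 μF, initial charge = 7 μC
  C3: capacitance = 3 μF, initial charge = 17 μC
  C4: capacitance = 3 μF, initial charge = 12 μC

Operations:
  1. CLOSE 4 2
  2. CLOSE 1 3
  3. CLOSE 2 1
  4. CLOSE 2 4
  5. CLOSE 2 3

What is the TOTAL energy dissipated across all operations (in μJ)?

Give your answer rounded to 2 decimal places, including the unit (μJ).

Initial: C1(3μF, Q=14μC, V=4.67V), C2(1μF, Q=7μC, V=7.00V), C3(3μF, Q=17μC, V=5.67V), C4(3μF, Q=12μC, V=4.00V)
Op 1: CLOSE 4-2: Q_total=19.00, C_total=4.00, V=4.75; Q4=14.25, Q2=4.75; dissipated=3.375
Op 2: CLOSE 1-3: Q_total=31.00, C_total=6.00, V=5.17; Q1=15.50, Q3=15.50; dissipated=0.750
Op 3: CLOSE 2-1: Q_total=20.25, C_total=4.00, V=5.06; Q2=5.06, Q1=15.19; dissipated=0.065
Op 4: CLOSE 2-4: Q_total=19.31, C_total=4.00, V=4.83; Q2=4.83, Q4=14.48; dissipated=0.037
Op 5: CLOSE 2-3: Q_total=20.33, C_total=4.00, V=5.08; Q2=5.08, Q3=15.25; dissipated=0.043
Total dissipated: 4.270 μJ

Answer: 4.27 μJ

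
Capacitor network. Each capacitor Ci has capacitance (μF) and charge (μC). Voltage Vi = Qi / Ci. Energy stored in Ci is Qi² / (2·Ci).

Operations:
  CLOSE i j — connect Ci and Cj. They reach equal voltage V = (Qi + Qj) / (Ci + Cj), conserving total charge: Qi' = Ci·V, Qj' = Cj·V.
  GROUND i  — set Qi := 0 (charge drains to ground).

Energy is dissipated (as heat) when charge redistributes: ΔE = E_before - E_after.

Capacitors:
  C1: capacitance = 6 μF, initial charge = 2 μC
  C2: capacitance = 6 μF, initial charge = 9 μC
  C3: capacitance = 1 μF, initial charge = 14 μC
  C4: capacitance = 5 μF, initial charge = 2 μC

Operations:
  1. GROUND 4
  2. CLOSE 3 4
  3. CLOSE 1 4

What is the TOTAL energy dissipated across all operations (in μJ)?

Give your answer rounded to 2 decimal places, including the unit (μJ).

Answer: 87.52 μJ

Derivation:
Initial: C1(6μF, Q=2μC, V=0.33V), C2(6μF, Q=9μC, V=1.50V), C3(1μF, Q=14μC, V=14.00V), C4(5μF, Q=2μC, V=0.40V)
Op 1: GROUND 4: Q4=0; energy lost=0.400
Op 2: CLOSE 3-4: Q_total=14.00, C_total=6.00, V=2.33; Q3=2.33, Q4=11.67; dissipated=81.667
Op 3: CLOSE 1-4: Q_total=13.67, C_total=11.00, V=1.24; Q1=7.45, Q4=6.21; dissipated=5.455
Total dissipated: 87.521 μJ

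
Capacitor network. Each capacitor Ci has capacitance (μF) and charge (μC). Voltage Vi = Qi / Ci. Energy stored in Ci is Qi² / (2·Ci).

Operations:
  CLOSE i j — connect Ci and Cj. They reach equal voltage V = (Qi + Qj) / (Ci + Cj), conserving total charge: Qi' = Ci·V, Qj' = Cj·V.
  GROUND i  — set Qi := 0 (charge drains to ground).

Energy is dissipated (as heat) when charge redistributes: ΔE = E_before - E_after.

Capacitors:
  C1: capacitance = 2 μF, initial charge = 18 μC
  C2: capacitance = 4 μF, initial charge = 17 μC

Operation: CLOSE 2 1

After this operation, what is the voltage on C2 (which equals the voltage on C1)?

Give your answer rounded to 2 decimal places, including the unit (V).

Initial: C1(2μF, Q=18μC, V=9.00V), C2(4μF, Q=17μC, V=4.25V)
Op 1: CLOSE 2-1: Q_total=35.00, C_total=6.00, V=5.83; Q2=23.33, Q1=11.67; dissipated=15.042

Answer: 5.83 V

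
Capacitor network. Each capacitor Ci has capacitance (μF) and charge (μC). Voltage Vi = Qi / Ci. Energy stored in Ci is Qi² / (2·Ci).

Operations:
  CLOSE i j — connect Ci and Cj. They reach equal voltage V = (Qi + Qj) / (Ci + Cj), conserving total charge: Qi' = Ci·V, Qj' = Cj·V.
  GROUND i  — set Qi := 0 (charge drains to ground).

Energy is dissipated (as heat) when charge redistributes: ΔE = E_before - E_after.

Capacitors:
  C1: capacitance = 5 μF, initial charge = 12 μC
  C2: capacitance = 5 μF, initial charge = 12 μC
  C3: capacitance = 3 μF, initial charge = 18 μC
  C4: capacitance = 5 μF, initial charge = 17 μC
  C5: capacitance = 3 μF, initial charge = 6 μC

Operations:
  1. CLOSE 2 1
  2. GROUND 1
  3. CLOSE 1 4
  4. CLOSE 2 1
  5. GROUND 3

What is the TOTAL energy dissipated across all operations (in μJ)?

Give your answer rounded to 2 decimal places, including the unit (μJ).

Answer: 83.46 μJ

Derivation:
Initial: C1(5μF, Q=12μC, V=2.40V), C2(5μF, Q=12μC, V=2.40V), C3(3μF, Q=18μC, V=6.00V), C4(5μF, Q=17μC, V=3.40V), C5(3μF, Q=6μC, V=2.00V)
Op 1: CLOSE 2-1: Q_total=24.00, C_total=10.00, V=2.40; Q2=12.00, Q1=12.00; dissipated=0.000
Op 2: GROUND 1: Q1=0; energy lost=14.400
Op 3: CLOSE 1-4: Q_total=17.00, C_total=10.00, V=1.70; Q1=8.50, Q4=8.50; dissipated=14.450
Op 4: CLOSE 2-1: Q_total=20.50, C_total=10.00, V=2.05; Q2=10.25, Q1=10.25; dissipated=0.613
Op 5: GROUND 3: Q3=0; energy lost=54.000
Total dissipated: 83.463 μJ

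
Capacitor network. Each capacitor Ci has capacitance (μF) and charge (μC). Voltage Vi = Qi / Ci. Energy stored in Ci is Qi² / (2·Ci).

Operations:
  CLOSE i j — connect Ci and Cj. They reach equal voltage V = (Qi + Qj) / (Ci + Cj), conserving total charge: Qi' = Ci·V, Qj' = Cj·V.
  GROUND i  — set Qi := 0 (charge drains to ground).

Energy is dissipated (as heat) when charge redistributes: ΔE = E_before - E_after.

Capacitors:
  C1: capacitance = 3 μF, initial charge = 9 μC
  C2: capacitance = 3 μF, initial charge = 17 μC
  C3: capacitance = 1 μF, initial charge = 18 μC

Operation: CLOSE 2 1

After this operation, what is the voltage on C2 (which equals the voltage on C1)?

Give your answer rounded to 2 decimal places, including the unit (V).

Initial: C1(3μF, Q=9μC, V=3.00V), C2(3μF, Q=17μC, V=5.67V), C3(1μF, Q=18μC, V=18.00V)
Op 1: CLOSE 2-1: Q_total=26.00, C_total=6.00, V=4.33; Q2=13.00, Q1=13.00; dissipated=5.333

Answer: 4.33 V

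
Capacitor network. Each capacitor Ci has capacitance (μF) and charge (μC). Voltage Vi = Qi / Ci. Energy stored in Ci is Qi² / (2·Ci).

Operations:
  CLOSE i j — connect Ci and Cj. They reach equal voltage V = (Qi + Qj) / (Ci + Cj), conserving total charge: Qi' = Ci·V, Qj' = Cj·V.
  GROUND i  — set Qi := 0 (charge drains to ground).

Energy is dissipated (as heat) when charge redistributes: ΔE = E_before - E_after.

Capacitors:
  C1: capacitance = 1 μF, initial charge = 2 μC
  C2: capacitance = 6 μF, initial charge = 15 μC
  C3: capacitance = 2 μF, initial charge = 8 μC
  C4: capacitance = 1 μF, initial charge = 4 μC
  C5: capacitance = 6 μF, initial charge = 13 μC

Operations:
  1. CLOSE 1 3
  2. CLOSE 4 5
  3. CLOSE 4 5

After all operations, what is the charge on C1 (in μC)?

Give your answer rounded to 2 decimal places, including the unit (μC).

Answer: 3.33 μC

Derivation:
Initial: C1(1μF, Q=2μC, V=2.00V), C2(6μF, Q=15μC, V=2.50V), C3(2μF, Q=8μC, V=4.00V), C4(1μF, Q=4μC, V=4.00V), C5(6μF, Q=13μC, V=2.17V)
Op 1: CLOSE 1-3: Q_total=10.00, C_total=3.00, V=3.33; Q1=3.33, Q3=6.67; dissipated=1.333
Op 2: CLOSE 4-5: Q_total=17.00, C_total=7.00, V=2.43; Q4=2.43, Q5=14.57; dissipated=1.440
Op 3: CLOSE 4-5: Q_total=17.00, C_total=7.00, V=2.43; Q4=2.43, Q5=14.57; dissipated=0.000
Final charges: Q1=3.33, Q2=15.00, Q3=6.67, Q4=2.43, Q5=14.57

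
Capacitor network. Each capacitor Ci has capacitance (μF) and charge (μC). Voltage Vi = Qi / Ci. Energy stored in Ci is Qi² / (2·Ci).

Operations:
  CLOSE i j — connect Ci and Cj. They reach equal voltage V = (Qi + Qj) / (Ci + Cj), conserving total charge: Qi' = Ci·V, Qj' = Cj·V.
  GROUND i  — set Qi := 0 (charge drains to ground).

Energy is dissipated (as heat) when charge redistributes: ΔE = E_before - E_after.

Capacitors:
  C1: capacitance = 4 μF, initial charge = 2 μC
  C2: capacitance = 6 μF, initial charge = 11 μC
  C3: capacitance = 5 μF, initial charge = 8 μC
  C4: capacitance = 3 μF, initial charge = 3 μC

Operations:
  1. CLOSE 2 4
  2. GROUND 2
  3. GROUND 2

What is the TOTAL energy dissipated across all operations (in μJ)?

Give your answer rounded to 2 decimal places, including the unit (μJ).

Answer: 7.95 μJ

Derivation:
Initial: C1(4μF, Q=2μC, V=0.50V), C2(6μF, Q=11μC, V=1.83V), C3(5μF, Q=8μC, V=1.60V), C4(3μF, Q=3μC, V=1.00V)
Op 1: CLOSE 2-4: Q_total=14.00, C_total=9.00, V=1.56; Q2=9.33, Q4=4.67; dissipated=0.694
Op 2: GROUND 2: Q2=0; energy lost=7.259
Op 3: GROUND 2: Q2=0; energy lost=0.000
Total dissipated: 7.954 μJ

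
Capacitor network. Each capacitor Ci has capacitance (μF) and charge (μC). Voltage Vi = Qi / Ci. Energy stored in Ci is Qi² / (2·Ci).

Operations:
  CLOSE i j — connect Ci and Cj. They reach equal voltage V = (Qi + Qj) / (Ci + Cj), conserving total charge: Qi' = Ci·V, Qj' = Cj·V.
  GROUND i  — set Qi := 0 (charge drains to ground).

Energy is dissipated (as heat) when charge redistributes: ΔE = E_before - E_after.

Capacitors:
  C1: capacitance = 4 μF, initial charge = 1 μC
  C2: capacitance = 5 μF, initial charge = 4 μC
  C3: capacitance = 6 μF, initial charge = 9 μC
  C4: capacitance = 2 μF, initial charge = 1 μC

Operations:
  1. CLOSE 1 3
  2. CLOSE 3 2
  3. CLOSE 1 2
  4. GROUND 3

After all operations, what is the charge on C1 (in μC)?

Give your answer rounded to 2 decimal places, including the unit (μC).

Initial: C1(4μF, Q=1μC, V=0.25V), C2(5μF, Q=4μC, V=0.80V), C3(6μF, Q=9μC, V=1.50V), C4(2μF, Q=1μC, V=0.50V)
Op 1: CLOSE 1-3: Q_total=10.00, C_total=10.00, V=1.00; Q1=4.00, Q3=6.00; dissipated=1.875
Op 2: CLOSE 3-2: Q_total=10.00, C_total=11.00, V=0.91; Q3=5.45, Q2=4.55; dissipated=0.055
Op 3: CLOSE 1-2: Q_total=8.55, C_total=9.00, V=0.95; Q1=3.80, Q2=4.75; dissipated=0.009
Op 4: GROUND 3: Q3=0; energy lost=2.479
Final charges: Q1=3.80, Q2=4.75, Q3=0.00, Q4=1.00

Answer: 3.80 μC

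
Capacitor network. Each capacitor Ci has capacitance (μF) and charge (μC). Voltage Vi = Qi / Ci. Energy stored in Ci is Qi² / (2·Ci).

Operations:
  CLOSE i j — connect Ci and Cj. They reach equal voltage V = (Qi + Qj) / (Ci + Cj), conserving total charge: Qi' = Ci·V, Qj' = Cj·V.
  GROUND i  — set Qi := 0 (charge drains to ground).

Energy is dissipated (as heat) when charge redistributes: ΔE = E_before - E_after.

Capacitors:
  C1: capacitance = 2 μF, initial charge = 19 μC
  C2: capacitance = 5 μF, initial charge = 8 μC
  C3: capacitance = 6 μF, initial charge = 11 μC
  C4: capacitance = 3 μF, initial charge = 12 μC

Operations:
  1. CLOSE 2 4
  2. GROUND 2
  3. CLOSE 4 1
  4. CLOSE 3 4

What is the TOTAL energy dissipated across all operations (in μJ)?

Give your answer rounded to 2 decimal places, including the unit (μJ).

Initial: C1(2μF, Q=19μC, V=9.50V), C2(5μF, Q=8μC, V=1.60V), C3(6μF, Q=11μC, V=1.83V), C4(3μF, Q=12μC, V=4.00V)
Op 1: CLOSE 2-4: Q_total=20.00, C_total=8.00, V=2.50; Q2=12.50, Q4=7.50; dissipated=5.400
Op 2: GROUND 2: Q2=0; energy lost=15.625
Op 3: CLOSE 4-1: Q_total=26.50, C_total=5.00, V=5.30; Q4=15.90, Q1=10.60; dissipated=29.400
Op 4: CLOSE 3-4: Q_total=26.90, C_total=9.00, V=2.99; Q3=17.93, Q4=8.97; dissipated=12.018
Total dissipated: 62.443 μJ

Answer: 62.44 μJ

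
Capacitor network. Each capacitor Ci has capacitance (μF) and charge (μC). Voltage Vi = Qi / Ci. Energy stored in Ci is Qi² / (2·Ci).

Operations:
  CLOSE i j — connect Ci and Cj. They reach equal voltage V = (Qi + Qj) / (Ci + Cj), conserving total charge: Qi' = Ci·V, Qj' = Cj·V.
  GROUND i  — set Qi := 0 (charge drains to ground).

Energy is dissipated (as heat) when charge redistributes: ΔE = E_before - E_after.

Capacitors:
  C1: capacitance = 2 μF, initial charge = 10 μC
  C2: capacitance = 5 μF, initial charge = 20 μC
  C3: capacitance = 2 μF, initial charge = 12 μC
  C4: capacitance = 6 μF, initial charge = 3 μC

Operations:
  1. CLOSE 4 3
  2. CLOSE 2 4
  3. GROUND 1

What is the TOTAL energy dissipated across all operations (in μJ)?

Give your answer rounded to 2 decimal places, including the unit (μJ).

Answer: 53.85 μJ

Derivation:
Initial: C1(2μF, Q=10μC, V=5.00V), C2(5μF, Q=20μC, V=4.00V), C3(2μF, Q=12μC, V=6.00V), C4(6μF, Q=3μC, V=0.50V)
Op 1: CLOSE 4-3: Q_total=15.00, C_total=8.00, V=1.88; Q4=11.25, Q3=3.75; dissipated=22.688
Op 2: CLOSE 2-4: Q_total=31.25, C_total=11.00, V=2.84; Q2=14.20, Q4=17.05; dissipated=6.158
Op 3: GROUND 1: Q1=0; energy lost=25.000
Total dissipated: 53.845 μJ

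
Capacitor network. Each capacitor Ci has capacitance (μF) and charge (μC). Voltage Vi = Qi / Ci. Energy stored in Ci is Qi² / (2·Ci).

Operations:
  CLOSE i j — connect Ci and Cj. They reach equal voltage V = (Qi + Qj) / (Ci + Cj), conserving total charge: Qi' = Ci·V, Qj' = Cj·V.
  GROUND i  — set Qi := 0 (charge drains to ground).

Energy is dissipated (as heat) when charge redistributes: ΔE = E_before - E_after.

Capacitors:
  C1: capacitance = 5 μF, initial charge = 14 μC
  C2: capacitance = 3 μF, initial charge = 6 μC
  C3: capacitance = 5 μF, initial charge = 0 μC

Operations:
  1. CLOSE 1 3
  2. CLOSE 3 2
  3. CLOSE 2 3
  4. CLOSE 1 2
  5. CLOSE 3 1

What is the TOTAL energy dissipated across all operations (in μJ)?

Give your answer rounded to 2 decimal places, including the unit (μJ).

Answer: 10.21 μJ

Derivation:
Initial: C1(5μF, Q=14μC, V=2.80V), C2(3μF, Q=6μC, V=2.00V), C3(5μF, Q=0μC, V=0.00V)
Op 1: CLOSE 1-3: Q_total=14.00, C_total=10.00, V=1.40; Q1=7.00, Q3=7.00; dissipated=9.800
Op 2: CLOSE 3-2: Q_total=13.00, C_total=8.00, V=1.62; Q3=8.12, Q2=4.88; dissipated=0.338
Op 3: CLOSE 2-3: Q_total=13.00, C_total=8.00, V=1.62; Q2=4.88, Q3=8.12; dissipated=0.000
Op 4: CLOSE 1-2: Q_total=11.88, C_total=8.00, V=1.48; Q1=7.42, Q2=4.45; dissipated=0.047
Op 5: CLOSE 3-1: Q_total=15.55, C_total=10.00, V=1.55; Q3=7.77, Q1=7.77; dissipated=0.025
Total dissipated: 10.210 μJ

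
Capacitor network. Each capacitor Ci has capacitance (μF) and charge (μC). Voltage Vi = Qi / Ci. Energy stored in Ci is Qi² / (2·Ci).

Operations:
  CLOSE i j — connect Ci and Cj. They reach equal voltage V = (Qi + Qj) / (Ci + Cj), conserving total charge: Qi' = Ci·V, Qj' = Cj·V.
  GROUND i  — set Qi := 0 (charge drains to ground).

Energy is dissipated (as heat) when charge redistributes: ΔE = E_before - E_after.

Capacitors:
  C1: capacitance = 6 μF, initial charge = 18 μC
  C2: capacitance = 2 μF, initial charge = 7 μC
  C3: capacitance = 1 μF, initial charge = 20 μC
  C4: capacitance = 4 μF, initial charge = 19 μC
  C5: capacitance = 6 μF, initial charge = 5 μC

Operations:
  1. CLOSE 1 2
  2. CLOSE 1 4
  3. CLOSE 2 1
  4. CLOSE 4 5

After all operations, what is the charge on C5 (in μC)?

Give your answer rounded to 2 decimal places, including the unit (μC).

Initial: C1(6μF, Q=18μC, V=3.00V), C2(2μF, Q=7μC, V=3.50V), C3(1μF, Q=20μC, V=20.00V), C4(4μF, Q=19μC, V=4.75V), C5(6μF, Q=5μC, V=0.83V)
Op 1: CLOSE 1-2: Q_total=25.00, C_total=8.00, V=3.12; Q1=18.75, Q2=6.25; dissipated=0.188
Op 2: CLOSE 1-4: Q_total=37.75, C_total=10.00, V=3.77; Q1=22.65, Q4=15.10; dissipated=3.169
Op 3: CLOSE 2-1: Q_total=28.90, C_total=8.00, V=3.61; Q2=7.22, Q1=21.68; dissipated=0.317
Op 4: CLOSE 4-5: Q_total=20.10, C_total=10.00, V=2.01; Q4=8.04, Q5=12.06; dissipated=10.384
Final charges: Q1=21.68, Q2=7.22, Q3=20.00, Q4=8.04, Q5=12.06

Answer: 12.06 μC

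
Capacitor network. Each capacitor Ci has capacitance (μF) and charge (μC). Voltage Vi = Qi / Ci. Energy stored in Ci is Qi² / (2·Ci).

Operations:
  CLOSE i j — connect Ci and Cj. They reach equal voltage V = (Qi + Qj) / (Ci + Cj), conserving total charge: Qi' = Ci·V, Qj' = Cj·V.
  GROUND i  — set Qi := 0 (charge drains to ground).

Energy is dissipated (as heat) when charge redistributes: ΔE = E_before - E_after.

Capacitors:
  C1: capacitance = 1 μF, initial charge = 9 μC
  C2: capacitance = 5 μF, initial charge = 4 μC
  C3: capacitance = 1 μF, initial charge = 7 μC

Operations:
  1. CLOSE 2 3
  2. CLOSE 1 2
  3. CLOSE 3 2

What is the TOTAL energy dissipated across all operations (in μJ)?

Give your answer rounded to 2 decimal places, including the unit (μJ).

Initial: C1(1μF, Q=9μC, V=9.00V), C2(5μF, Q=4μC, V=0.80V), C3(1μF, Q=7μC, V=7.00V)
Op 1: CLOSE 2-3: Q_total=11.00, C_total=6.00, V=1.83; Q2=9.17, Q3=1.83; dissipated=16.017
Op 2: CLOSE 1-2: Q_total=18.17, C_total=6.00, V=3.03; Q1=3.03, Q2=15.14; dissipated=21.400
Op 3: CLOSE 3-2: Q_total=16.97, C_total=6.00, V=2.83; Q3=2.83, Q2=14.14; dissipated=0.594
Total dissipated: 38.012 μJ

Answer: 38.01 μJ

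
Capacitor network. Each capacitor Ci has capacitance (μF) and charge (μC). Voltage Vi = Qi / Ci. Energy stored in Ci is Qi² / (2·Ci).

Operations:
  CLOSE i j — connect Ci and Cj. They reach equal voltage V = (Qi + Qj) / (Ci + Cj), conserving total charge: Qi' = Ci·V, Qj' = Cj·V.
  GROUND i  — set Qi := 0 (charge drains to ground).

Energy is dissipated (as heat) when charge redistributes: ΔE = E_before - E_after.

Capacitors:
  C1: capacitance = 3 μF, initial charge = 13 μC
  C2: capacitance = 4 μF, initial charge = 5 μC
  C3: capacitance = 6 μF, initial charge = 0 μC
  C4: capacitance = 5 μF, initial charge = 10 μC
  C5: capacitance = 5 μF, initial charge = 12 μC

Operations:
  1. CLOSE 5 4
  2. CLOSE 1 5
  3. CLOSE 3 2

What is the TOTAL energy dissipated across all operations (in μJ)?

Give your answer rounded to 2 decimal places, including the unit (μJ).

Answer: 6.34 μJ

Derivation:
Initial: C1(3μF, Q=13μC, V=4.33V), C2(4μF, Q=5μC, V=1.25V), C3(6μF, Q=0μC, V=0.00V), C4(5μF, Q=10μC, V=2.00V), C5(5μF, Q=12μC, V=2.40V)
Op 1: CLOSE 5-4: Q_total=22.00, C_total=10.00, V=2.20; Q5=11.00, Q4=11.00; dissipated=0.200
Op 2: CLOSE 1-5: Q_total=24.00, C_total=8.00, V=3.00; Q1=9.00, Q5=15.00; dissipated=4.267
Op 3: CLOSE 3-2: Q_total=5.00, C_total=10.00, V=0.50; Q3=3.00, Q2=2.00; dissipated=1.875
Total dissipated: 6.342 μJ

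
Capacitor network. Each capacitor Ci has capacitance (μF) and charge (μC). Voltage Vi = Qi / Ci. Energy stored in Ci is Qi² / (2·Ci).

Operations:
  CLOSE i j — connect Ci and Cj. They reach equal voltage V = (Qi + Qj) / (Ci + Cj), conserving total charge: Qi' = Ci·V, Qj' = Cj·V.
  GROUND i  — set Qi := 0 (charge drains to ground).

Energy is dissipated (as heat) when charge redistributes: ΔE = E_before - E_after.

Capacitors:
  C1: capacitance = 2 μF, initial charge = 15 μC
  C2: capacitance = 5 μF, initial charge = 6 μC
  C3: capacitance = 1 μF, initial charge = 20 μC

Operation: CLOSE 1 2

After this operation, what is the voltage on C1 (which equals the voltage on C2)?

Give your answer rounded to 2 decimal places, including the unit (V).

Answer: 3.00 V

Derivation:
Initial: C1(2μF, Q=15μC, V=7.50V), C2(5μF, Q=6μC, V=1.20V), C3(1μF, Q=20μC, V=20.00V)
Op 1: CLOSE 1-2: Q_total=21.00, C_total=7.00, V=3.00; Q1=6.00, Q2=15.00; dissipated=28.350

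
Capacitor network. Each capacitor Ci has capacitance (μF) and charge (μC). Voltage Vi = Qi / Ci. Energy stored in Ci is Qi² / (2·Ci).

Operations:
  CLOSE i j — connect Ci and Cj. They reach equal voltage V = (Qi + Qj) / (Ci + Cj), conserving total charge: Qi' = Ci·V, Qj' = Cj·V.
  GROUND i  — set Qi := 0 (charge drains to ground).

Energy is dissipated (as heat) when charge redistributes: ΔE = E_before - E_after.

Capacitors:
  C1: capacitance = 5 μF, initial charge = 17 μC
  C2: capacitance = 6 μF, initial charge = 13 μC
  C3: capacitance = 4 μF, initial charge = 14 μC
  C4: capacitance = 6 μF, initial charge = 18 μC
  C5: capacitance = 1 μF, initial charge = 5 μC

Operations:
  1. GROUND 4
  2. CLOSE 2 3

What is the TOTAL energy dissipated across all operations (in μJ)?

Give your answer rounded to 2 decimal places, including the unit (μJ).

Answer: 29.13 μJ

Derivation:
Initial: C1(5μF, Q=17μC, V=3.40V), C2(6μF, Q=13μC, V=2.17V), C3(4μF, Q=14μC, V=3.50V), C4(6μF, Q=18μC, V=3.00V), C5(1μF, Q=5μC, V=5.00V)
Op 1: GROUND 4: Q4=0; energy lost=27.000
Op 2: CLOSE 2-3: Q_total=27.00, C_total=10.00, V=2.70; Q2=16.20, Q3=10.80; dissipated=2.133
Total dissipated: 29.133 μJ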